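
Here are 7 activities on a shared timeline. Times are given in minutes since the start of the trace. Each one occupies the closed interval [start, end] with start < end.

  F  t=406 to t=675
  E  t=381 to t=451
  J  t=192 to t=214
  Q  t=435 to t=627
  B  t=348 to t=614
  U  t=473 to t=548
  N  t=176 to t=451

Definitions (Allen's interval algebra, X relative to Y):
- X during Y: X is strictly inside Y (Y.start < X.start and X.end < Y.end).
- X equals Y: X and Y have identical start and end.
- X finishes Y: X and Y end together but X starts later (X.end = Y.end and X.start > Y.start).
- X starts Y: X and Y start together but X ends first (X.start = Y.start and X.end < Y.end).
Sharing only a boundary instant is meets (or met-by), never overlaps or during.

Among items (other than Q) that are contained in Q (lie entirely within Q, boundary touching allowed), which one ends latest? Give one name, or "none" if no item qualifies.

Target Q = [t=435, t=627].
B [t=348, t=614] → overlaps → excluded.
E [t=381, t=451] → overlaps → excluded.
F [t=406, t=675] → contains → excluded.
J [t=192, t=214] → before → excluded.
N [t=176, t=451] → overlaps → excluded.
U [t=473, t=548] → during → candidate.
Among candidates, latest end is t=548 → U.

U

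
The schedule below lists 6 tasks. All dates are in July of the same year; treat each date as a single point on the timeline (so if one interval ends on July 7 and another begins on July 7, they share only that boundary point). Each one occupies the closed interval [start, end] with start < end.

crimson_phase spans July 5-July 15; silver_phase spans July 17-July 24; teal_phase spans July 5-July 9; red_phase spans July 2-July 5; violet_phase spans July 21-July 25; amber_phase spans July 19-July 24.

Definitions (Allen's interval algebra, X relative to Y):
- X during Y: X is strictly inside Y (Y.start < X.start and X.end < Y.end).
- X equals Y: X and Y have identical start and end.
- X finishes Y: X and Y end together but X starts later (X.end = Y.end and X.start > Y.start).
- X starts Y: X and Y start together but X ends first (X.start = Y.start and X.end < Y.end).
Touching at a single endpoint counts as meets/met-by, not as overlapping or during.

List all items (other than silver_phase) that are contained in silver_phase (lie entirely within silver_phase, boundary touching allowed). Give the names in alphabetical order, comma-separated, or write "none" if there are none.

amber_phase

Target silver_phase = [July 17, July 24].
amber_phase [July 19, July 24] → finishes → yes.
crimson_phase [July 5, July 15] → before → no.
red_phase [July 2, July 5] → before → no.
teal_phase [July 5, July 9] → before → no.
violet_phase [July 21, July 25] → overlapped-by → no.
Result: amber_phase.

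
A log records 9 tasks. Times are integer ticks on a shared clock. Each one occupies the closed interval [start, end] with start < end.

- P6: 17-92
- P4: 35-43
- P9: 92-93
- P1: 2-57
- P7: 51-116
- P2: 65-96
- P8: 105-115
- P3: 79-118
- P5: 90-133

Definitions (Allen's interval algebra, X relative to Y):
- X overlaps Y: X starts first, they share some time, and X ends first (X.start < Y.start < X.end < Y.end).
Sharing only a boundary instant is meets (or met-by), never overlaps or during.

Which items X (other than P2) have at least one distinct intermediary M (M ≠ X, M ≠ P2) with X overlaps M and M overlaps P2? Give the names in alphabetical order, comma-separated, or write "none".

P1

Target P2 = [65, 96].
Intermediaries M with M overlaps P2: P6.
Via P6 — items with X overlaps P6: P1.
Union: P1.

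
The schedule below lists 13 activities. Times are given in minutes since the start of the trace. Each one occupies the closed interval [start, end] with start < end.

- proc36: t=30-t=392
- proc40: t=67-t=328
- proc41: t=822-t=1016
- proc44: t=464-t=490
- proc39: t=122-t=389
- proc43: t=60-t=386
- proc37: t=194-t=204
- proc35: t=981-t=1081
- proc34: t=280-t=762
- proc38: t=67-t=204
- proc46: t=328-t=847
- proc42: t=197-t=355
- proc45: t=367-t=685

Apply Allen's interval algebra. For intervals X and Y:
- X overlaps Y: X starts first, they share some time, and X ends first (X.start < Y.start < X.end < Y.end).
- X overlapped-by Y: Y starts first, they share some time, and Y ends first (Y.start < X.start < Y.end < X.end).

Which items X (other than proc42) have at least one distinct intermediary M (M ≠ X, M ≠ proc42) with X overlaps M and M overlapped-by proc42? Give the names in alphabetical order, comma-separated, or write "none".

proc34, proc36, proc39, proc40, proc43

Target proc42 = [t=197, t=355].
Intermediaries M with M overlapped-by proc42: proc34, proc46.
Via proc34 — items with X overlaps proc34: proc36, proc39, proc40, proc43.
Via proc46 — items with X overlaps proc46: proc34, proc36, proc39, proc43.
Union: proc34, proc36, proc39, proc40, proc43.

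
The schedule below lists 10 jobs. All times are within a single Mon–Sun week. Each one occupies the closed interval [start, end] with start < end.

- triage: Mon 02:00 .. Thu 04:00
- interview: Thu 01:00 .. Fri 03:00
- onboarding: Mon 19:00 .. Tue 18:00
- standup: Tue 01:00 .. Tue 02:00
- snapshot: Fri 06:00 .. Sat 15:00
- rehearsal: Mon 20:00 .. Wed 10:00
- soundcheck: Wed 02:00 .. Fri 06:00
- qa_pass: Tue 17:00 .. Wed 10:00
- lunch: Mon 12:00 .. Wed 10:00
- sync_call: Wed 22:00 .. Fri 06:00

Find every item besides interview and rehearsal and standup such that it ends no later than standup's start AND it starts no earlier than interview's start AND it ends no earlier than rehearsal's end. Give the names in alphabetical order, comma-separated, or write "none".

Conditions: its end is no later than standup's start (X.end <= Tue 01:00) AND its start is no earlier than interview's start (X.start >= Thu 01:00) AND its end is no earlier than rehearsal's end (X.end >= Wed 10:00).
lunch: end Wed 10:00 <= Tue 01:00? ✗; start Mon 12:00 >= Thu 01:00? ✗; end Wed 10:00 >= Wed 10:00? ✓ → no.
onboarding: end Tue 18:00 <= Tue 01:00? ✗; start Mon 19:00 >= Thu 01:00? ✗; end Tue 18:00 >= Wed 10:00? ✗ → no.
qa_pass: end Wed 10:00 <= Tue 01:00? ✗; start Tue 17:00 >= Thu 01:00? ✗; end Wed 10:00 >= Wed 10:00? ✓ → no.
snapshot: end Sat 15:00 <= Tue 01:00? ✗; start Fri 06:00 >= Thu 01:00? ✓; end Sat 15:00 >= Wed 10:00? ✓ → no.
soundcheck: end Fri 06:00 <= Tue 01:00? ✗; start Wed 02:00 >= Thu 01:00? ✗; end Fri 06:00 >= Wed 10:00? ✓ → no.
sync_call: end Fri 06:00 <= Tue 01:00? ✗; start Wed 22:00 >= Thu 01:00? ✗; end Fri 06:00 >= Wed 10:00? ✓ → no.
triage: end Thu 04:00 <= Tue 01:00? ✗; start Mon 02:00 >= Thu 01:00? ✗; end Thu 04:00 >= Wed 10:00? ✓ → no.
Result: none.

none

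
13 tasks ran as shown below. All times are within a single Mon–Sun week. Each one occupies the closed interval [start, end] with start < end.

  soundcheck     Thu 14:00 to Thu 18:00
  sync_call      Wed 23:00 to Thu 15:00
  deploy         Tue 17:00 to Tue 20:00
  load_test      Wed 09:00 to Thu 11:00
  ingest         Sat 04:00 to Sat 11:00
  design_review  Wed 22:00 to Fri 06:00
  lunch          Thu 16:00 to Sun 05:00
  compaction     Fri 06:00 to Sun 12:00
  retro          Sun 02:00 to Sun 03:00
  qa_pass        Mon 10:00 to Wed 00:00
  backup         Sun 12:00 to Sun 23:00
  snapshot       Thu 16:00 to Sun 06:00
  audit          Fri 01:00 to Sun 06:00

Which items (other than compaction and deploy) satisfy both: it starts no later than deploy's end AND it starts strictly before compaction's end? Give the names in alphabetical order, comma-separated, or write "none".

Conditions: its start is no later than deploy's end (X.start <= Tue 20:00) AND its start is strictly before compaction's end (X.start < Sun 12:00).
audit: start Fri 01:00 <= Tue 20:00? ✗; start Fri 01:00 < Sun 12:00? ✓ → no.
backup: start Sun 12:00 <= Tue 20:00? ✗; start Sun 12:00 < Sun 12:00? ✗ → no.
design_review: start Wed 22:00 <= Tue 20:00? ✗; start Wed 22:00 < Sun 12:00? ✓ → no.
ingest: start Sat 04:00 <= Tue 20:00? ✗; start Sat 04:00 < Sun 12:00? ✓ → no.
load_test: start Wed 09:00 <= Tue 20:00? ✗; start Wed 09:00 < Sun 12:00? ✓ → no.
lunch: start Thu 16:00 <= Tue 20:00? ✗; start Thu 16:00 < Sun 12:00? ✓ → no.
qa_pass: start Mon 10:00 <= Tue 20:00? ✓; start Mon 10:00 < Sun 12:00? ✓ → yes.
retro: start Sun 02:00 <= Tue 20:00? ✗; start Sun 02:00 < Sun 12:00? ✓ → no.
snapshot: start Thu 16:00 <= Tue 20:00? ✗; start Thu 16:00 < Sun 12:00? ✓ → no.
soundcheck: start Thu 14:00 <= Tue 20:00? ✗; start Thu 14:00 < Sun 12:00? ✓ → no.
sync_call: start Wed 23:00 <= Tue 20:00? ✗; start Wed 23:00 < Sun 12:00? ✓ → no.
Result: qa_pass.

qa_pass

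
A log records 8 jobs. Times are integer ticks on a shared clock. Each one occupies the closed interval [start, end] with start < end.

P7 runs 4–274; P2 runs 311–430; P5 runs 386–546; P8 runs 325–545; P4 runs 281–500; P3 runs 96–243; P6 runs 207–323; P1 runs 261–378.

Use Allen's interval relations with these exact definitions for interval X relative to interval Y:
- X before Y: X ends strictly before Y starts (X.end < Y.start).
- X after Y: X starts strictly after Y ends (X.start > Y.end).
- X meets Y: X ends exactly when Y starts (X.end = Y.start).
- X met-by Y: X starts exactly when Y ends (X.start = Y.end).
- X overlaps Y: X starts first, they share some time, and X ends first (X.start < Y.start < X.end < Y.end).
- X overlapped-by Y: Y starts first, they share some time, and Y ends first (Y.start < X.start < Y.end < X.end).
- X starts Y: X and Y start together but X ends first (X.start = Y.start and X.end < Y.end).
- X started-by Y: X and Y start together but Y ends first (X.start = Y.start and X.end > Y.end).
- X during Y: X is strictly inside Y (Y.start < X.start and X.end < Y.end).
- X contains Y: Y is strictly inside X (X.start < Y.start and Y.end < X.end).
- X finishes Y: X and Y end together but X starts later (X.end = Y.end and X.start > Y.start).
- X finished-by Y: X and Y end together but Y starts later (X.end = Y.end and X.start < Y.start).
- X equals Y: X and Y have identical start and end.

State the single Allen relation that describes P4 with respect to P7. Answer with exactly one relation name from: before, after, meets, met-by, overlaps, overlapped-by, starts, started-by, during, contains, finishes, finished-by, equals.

after

P4 = [281, 500]; P7 = [4, 274].
Compare endpoints: P4.start > P7.start, P4.start > P7.end, P4.end > P7.start, P4.end > P7.end.
That pattern is 'after'.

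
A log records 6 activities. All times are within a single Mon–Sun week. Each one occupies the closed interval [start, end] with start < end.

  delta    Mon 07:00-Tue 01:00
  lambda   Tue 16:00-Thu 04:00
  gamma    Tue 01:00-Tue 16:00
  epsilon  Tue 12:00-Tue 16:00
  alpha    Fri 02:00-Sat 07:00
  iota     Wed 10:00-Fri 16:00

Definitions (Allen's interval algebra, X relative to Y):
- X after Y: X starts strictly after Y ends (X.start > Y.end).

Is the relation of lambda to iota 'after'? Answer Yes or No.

lambda = [Tue 16:00, Thu 04:00], iota = [Wed 10:00, Fri 16:00].
Actual relation of lambda to iota: overlaps.
Asked whether 'after' holds → No.

No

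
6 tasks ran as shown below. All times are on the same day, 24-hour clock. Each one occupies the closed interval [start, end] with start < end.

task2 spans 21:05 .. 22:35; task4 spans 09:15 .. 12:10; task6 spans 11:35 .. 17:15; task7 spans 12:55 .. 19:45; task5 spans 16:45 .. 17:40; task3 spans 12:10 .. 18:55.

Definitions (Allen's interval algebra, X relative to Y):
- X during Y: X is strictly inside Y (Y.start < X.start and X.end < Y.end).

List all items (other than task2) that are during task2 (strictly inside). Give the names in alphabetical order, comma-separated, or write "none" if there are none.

none

Target task2 = [21:05, 22:35].
task3 [12:10, 18:55] → before → no.
task4 [09:15, 12:10] → before → no.
task5 [16:45, 17:40] → before → no.
task6 [11:35, 17:15] → before → no.
task7 [12:55, 19:45] → before → no.
Result: none.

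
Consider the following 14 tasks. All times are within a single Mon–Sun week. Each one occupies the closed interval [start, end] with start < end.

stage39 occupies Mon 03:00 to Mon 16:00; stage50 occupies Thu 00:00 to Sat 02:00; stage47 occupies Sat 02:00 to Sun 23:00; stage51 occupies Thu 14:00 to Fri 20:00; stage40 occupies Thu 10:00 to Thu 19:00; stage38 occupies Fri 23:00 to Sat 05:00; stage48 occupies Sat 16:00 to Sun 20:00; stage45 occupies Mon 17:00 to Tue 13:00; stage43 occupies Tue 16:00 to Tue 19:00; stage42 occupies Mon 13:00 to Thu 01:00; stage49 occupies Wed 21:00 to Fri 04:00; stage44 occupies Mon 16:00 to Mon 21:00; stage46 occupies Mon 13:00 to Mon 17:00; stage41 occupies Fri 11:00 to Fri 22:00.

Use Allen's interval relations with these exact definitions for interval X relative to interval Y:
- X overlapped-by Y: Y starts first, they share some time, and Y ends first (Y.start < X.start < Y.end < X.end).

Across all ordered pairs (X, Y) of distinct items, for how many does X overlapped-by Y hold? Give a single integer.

12

Checking all 182 ordered pairs for relation 'overlapped-by'; matching pairs in alphabetical order:
(stage38, stage50): stage38 overlapped-by stage50 ✓
(stage41, stage51): stage41 overlapped-by stage51 ✓
(stage42, stage39): stage42 overlapped-by stage39 ✓
(stage44, stage46): stage44 overlapped-by stage46 ✓
(stage45, stage44): stage45 overlapped-by stage44 ✓
(stage46, stage39): stage46 overlapped-by stage39 ✓
(stage47, stage38): stage47 overlapped-by stage38 ✓
(stage49, stage42): stage49 overlapped-by stage42 ✓
(stage50, stage42): stage50 overlapped-by stage42 ✓
(stage50, stage49): stage50 overlapped-by stage49 ✓
(stage51, stage40): stage51 overlapped-by stage40 ✓
(stage51, stage49): stage51 overlapped-by stage49 ✓
Count: 12.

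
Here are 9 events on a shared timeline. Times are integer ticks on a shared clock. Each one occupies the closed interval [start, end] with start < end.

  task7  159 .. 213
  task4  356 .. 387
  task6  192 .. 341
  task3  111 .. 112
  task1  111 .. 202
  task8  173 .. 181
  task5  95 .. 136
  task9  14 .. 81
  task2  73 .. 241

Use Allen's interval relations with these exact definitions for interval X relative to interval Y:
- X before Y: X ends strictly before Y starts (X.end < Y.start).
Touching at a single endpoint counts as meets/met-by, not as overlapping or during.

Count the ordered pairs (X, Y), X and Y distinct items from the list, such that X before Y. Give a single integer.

Checking all 72 ordered pairs for relation 'before'; matching pairs in alphabetical order:
(task1, task4): task1 before task4 ✓
(task2, task4): task2 before task4 ✓
(task3, task4): task3 before task4 ✓
(task3, task6): task3 before task6 ✓
(task3, task7): task3 before task7 ✓
(task3, task8): task3 before task8 ✓
(task5, task4): task5 before task4 ✓
(task5, task6): task5 before task6 ✓
(task5, task7): task5 before task7 ✓
(task5, task8): task5 before task8 ✓
(task6, task4): task6 before task4 ✓
(task7, task4): task7 before task4 ✓
(task8, task4): task8 before task4 ✓
(task8, task6): task8 before task6 ✓
(task9, task1): task9 before task1 ✓
(task9, task3): task9 before task3 ✓
(task9, task4): task9 before task4 ✓
(task9, task5): task9 before task5 ✓
(task9, task6): task9 before task6 ✓
(task9, task7): task9 before task7 ✓
(task9, task8): task9 before task8 ✓
Count: 21.

21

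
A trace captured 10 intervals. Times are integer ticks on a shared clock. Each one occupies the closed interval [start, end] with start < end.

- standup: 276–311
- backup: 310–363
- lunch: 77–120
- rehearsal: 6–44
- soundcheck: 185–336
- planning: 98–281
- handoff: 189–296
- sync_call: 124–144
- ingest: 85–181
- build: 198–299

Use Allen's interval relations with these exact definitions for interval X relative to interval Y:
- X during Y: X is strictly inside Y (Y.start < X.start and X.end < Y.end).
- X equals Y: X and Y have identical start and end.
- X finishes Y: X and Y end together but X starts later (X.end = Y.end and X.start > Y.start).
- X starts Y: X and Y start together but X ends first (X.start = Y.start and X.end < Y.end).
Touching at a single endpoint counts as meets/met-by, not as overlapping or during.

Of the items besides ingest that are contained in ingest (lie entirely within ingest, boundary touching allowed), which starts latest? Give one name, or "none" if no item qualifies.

sync_call

Target ingest = [85, 181].
backup [310, 363] → after → excluded.
build [198, 299] → after → excluded.
handoff [189, 296] → after → excluded.
lunch [77, 120] → overlaps → excluded.
planning [98, 281] → overlapped-by → excluded.
rehearsal [6, 44] → before → excluded.
soundcheck [185, 336] → after → excluded.
standup [276, 311] → after → excluded.
sync_call [124, 144] → during → candidate.
Among candidates, latest start is 124 → sync_call.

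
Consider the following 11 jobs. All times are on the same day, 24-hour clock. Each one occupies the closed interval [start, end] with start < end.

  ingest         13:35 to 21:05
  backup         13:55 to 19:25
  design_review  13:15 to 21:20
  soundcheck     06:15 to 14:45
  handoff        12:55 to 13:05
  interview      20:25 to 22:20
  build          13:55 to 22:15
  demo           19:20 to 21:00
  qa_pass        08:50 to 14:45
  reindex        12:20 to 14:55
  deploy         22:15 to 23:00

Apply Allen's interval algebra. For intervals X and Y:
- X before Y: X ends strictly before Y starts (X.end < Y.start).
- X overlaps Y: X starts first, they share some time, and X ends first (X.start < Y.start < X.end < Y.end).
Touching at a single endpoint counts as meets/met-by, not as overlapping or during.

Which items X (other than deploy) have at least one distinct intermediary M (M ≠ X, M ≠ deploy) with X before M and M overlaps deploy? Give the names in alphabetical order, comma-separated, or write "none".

Target deploy = [22:15, 23:00].
Intermediaries M with M overlaps deploy: interview.
Via interview — items with X before interview: backup, handoff, qa_pass, reindex, soundcheck.
Union: backup, handoff, qa_pass, reindex, soundcheck.

backup, handoff, qa_pass, reindex, soundcheck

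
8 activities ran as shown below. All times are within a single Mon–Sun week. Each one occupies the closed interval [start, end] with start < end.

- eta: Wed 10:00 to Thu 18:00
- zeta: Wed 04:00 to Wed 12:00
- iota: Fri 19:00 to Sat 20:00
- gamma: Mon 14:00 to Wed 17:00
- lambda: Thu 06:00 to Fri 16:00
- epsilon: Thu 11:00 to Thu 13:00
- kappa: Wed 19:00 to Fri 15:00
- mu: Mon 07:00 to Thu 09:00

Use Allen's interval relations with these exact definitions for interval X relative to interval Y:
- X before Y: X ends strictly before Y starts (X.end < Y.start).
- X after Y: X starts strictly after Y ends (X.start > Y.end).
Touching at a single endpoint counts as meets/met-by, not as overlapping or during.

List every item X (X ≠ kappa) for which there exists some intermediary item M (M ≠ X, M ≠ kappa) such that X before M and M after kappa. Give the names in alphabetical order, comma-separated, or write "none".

epsilon, eta, gamma, lambda, mu, zeta

Target kappa = [Wed 19:00, Fri 15:00].
Intermediaries M with M after kappa: iota.
Via iota — items with X before iota: epsilon, eta, gamma, lambda, mu, zeta.
Union: epsilon, eta, gamma, lambda, mu, zeta.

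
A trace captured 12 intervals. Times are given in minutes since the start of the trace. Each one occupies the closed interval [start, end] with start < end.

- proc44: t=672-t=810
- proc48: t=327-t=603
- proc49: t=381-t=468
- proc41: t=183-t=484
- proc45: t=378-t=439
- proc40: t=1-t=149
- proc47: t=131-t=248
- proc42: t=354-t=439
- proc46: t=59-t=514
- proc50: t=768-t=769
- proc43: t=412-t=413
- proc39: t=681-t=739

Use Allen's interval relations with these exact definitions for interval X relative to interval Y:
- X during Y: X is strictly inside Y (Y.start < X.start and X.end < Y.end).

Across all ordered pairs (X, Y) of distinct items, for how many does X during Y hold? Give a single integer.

Checking all 132 ordered pairs for relation 'during'; matching pairs in alphabetical order:
(proc39, proc44): proc39 during proc44 ✓
(proc41, proc46): proc41 during proc46 ✓
(proc42, proc41): proc42 during proc41 ✓
(proc42, proc46): proc42 during proc46 ✓
(proc42, proc48): proc42 during proc48 ✓
(proc43, proc41): proc43 during proc41 ✓
(proc43, proc42): proc43 during proc42 ✓
(proc43, proc45): proc43 during proc45 ✓
(proc43, proc46): proc43 during proc46 ✓
(proc43, proc48): proc43 during proc48 ✓
(proc43, proc49): proc43 during proc49 ✓
(proc45, proc41): proc45 during proc41 ✓
(proc45, proc46): proc45 during proc46 ✓
(proc45, proc48): proc45 during proc48 ✓
(proc47, proc46): proc47 during proc46 ✓
(proc49, proc41): proc49 during proc41 ✓
(proc49, proc46): proc49 during proc46 ✓
(proc49, proc48): proc49 during proc48 ✓
(proc50, proc44): proc50 during proc44 ✓
Count: 19.

19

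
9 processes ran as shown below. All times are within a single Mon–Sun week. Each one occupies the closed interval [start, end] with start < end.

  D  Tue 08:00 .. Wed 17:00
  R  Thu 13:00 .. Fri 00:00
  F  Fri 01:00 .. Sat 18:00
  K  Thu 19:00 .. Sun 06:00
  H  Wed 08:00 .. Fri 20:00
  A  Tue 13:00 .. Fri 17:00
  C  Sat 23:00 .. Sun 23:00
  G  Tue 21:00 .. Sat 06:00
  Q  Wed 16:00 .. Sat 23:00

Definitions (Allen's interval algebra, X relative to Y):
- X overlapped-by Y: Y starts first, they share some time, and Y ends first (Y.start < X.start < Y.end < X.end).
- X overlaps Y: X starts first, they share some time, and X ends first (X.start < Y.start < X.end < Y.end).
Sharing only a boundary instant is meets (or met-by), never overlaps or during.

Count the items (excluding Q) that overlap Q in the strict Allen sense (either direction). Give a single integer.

Target Q = [Wed 16:00, Sat 23:00].
A [Tue 13:00, Fri 17:00] → overlaps → counts.
C [Sat 23:00, Sun 23:00] → met-by → no.
D [Tue 08:00, Wed 17:00] → overlaps → counts.
F [Fri 01:00, Sat 18:00] → during → no.
G [Tue 21:00, Sat 06:00] → overlaps → counts.
H [Wed 08:00, Fri 20:00] → overlaps → counts.
K [Thu 19:00, Sun 06:00] → overlapped-by → counts.
R [Thu 13:00, Fri 00:00] → during → no.
Total: 5.

5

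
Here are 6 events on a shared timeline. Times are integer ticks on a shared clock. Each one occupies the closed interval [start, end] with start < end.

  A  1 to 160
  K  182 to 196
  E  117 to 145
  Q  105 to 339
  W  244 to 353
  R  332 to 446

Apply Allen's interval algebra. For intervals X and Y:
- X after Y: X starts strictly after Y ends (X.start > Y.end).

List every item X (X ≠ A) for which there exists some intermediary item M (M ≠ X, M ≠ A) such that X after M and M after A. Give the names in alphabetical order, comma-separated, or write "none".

Target A = [1, 160].
Intermediaries M with M after A: K, R, W.
Via K — items with X after K: R, W.
Via R — items with X after R: none.
Via W — items with X after W: none.
Union: R, W.

R, W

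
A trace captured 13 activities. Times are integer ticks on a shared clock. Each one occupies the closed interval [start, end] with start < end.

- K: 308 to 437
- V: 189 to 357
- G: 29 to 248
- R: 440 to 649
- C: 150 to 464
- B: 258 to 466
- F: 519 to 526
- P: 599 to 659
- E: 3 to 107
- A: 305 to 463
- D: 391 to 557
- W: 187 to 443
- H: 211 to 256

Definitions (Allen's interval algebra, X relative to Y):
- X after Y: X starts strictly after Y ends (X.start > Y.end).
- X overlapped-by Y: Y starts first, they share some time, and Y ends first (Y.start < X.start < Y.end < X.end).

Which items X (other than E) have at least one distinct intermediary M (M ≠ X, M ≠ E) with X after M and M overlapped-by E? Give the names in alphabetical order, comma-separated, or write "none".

A, B, D, F, K, P, R

Target E = [3, 107].
Intermediaries M with M overlapped-by E: G.
Via G — items with X after G: A, B, D, F, K, P, R.
Union: A, B, D, F, K, P, R.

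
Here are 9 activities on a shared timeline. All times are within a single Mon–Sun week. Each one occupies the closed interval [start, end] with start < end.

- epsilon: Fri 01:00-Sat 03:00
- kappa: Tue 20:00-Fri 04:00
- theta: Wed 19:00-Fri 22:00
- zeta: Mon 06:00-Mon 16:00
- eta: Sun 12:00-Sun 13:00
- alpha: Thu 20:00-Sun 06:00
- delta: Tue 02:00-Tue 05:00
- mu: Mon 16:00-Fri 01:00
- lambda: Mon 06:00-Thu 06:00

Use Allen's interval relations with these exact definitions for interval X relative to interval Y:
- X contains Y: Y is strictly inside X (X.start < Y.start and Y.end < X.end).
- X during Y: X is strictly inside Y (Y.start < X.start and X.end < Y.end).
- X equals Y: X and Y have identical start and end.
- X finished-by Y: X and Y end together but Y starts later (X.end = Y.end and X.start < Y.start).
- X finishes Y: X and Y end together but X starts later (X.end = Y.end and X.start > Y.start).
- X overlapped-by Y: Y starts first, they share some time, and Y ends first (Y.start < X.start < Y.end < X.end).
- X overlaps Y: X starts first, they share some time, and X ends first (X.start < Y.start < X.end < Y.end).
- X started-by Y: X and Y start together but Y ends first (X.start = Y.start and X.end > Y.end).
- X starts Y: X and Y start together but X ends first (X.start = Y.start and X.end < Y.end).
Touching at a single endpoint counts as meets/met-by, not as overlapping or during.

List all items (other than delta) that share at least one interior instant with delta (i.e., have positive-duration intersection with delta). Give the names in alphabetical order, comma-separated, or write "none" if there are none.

Target delta = [Tue 02:00, Tue 05:00].
alpha [Thu 20:00, Sun 06:00] → after → no.
epsilon [Fri 01:00, Sat 03:00] → after → no.
eta [Sun 12:00, Sun 13:00] → after → no.
kappa [Tue 20:00, Fri 04:00] → after → no.
lambda [Mon 06:00, Thu 06:00] → contains → yes.
mu [Mon 16:00, Fri 01:00] → contains → yes.
theta [Wed 19:00, Fri 22:00] → after → no.
zeta [Mon 06:00, Mon 16:00] → before → no.
Result: lambda, mu.

lambda, mu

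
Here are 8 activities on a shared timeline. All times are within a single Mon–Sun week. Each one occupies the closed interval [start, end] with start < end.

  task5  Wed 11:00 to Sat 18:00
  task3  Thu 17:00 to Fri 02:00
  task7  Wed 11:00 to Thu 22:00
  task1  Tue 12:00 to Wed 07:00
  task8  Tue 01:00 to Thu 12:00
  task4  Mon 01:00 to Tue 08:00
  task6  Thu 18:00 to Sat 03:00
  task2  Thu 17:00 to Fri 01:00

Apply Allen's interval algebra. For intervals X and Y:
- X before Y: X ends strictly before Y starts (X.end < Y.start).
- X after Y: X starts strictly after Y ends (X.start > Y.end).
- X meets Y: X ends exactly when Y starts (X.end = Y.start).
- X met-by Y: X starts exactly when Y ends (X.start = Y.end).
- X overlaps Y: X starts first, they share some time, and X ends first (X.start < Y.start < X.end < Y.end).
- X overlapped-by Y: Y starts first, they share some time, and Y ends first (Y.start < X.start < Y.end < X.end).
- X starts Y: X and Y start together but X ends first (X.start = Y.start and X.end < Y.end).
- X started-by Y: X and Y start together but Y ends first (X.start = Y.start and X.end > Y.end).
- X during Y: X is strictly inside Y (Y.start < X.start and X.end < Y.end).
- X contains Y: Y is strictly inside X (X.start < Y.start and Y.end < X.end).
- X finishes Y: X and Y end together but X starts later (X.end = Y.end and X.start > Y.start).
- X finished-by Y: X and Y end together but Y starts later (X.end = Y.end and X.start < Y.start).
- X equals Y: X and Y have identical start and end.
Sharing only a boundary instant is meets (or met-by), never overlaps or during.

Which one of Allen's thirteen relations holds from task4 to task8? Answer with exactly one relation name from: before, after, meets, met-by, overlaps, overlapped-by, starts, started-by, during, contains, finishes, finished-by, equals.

task4 = [Mon 01:00, Tue 08:00]; task8 = [Tue 01:00, Thu 12:00].
Compare endpoints: task4.start < task8.start, task4.start < task8.end, task4.end > task8.start, task4.end < task8.end.
That pattern is 'overlaps'.

overlaps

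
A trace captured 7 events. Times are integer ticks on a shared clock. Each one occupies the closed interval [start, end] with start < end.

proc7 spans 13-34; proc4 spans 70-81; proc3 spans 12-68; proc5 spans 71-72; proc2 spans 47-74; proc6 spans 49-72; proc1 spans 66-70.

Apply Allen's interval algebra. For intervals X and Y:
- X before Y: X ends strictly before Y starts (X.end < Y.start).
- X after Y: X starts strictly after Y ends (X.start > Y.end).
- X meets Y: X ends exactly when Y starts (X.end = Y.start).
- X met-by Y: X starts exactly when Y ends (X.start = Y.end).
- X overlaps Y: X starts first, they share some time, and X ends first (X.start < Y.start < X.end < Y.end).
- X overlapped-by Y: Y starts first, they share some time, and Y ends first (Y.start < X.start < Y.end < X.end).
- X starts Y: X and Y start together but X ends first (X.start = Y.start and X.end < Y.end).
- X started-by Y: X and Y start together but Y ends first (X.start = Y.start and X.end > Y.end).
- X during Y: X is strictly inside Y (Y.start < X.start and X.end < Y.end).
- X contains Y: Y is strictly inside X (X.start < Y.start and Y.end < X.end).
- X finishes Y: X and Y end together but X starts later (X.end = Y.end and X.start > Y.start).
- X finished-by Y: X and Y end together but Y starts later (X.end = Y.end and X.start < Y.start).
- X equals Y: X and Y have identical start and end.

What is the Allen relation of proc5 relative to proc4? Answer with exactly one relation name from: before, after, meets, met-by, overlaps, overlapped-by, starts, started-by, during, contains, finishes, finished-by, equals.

proc5 = [71, 72]; proc4 = [70, 81].
Compare endpoints: proc5.start > proc4.start, proc5.start < proc4.end, proc5.end > proc4.start, proc5.end < proc4.end.
That pattern is 'during'.

during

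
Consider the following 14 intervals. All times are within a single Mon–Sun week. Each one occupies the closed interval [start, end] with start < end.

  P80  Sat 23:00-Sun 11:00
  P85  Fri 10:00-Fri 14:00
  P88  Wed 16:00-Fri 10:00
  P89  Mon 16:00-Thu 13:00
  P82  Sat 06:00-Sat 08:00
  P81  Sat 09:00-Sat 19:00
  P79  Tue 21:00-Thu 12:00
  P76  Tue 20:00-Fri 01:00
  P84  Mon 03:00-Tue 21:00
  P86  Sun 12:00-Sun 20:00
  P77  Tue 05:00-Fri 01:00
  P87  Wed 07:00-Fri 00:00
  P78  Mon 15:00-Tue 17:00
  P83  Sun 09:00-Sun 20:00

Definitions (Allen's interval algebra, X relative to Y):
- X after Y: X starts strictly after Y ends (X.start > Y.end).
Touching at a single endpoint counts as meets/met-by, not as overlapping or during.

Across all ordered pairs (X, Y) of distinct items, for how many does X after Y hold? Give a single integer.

Checking all 182 ordered pairs for relation 'after'; matching pairs in alphabetical order:
(P76, P78): P76 after P78 ✓
(P79, P78): P79 after P78 ✓
(P80, P76): P80 after P76 ✓
(P80, P77): P80 after P77 ✓
(P80, P78): P80 after P78 ✓
(P80, P79): P80 after P79 ✓
(P80, P81): P80 after P81 ✓
(P80, P82): P80 after P82 ✓
(P80, P84): P80 after P84 ✓
(P80, P85): P80 after P85 ✓
(P80, P87): P80 after P87 ✓
(P80, P88): P80 after P88 ✓
(P80, P89): P80 after P89 ✓
(P81, P76): P81 after P76 ✓
(P81, P77): P81 after P77 ✓
(P81, P78): P81 after P78 ✓
(P81, P79): P81 after P79 ✓
(P81, P82): P81 after P82 ✓
(P81, P84): P81 after P84 ✓
(P81, P85): P81 after P85 ✓
(P81, P87): P81 after P87 ✓
(P81, P88): P81 after P88 ✓
(P81, P89): P81 after P89 ✓
(P82, P76): P82 after P76 ✓
... plus 42 further pairs not listed.
Count: 66.

66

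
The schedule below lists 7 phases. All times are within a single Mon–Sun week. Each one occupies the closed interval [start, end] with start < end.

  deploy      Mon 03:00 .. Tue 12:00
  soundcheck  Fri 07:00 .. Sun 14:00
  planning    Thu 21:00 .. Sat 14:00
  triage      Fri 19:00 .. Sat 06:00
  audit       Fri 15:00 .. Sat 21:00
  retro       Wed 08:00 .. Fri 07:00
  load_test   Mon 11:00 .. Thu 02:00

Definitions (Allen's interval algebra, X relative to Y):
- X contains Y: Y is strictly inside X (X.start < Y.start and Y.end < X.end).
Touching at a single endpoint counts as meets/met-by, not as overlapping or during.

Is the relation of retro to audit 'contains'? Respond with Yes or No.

No

retro = [Wed 08:00, Fri 07:00], audit = [Fri 15:00, Sat 21:00].
Actual relation of retro to audit: before.
Asked whether 'contains' holds → No.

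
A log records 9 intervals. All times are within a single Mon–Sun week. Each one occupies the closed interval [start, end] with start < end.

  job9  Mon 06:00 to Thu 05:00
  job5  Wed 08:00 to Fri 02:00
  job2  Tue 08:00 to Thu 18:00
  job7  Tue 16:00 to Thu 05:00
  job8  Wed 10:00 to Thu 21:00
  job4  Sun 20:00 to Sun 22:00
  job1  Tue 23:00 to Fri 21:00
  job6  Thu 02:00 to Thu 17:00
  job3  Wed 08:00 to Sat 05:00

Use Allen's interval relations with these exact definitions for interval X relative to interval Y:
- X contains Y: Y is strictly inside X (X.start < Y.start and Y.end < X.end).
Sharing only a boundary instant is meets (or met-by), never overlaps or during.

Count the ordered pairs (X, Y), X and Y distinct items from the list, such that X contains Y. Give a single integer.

10

Checking all 72 ordered pairs for relation 'contains'; matching pairs in alphabetical order:
(job1, job5): job1 contains job5 ✓
(job1, job6): job1 contains job6 ✓
(job1, job8): job1 contains job8 ✓
(job2, job6): job2 contains job6 ✓
(job2, job7): job2 contains job7 ✓
(job3, job6): job3 contains job6 ✓
(job3, job8): job3 contains job8 ✓
(job5, job6): job5 contains job6 ✓
(job5, job8): job5 contains job8 ✓
(job8, job6): job8 contains job6 ✓
Count: 10.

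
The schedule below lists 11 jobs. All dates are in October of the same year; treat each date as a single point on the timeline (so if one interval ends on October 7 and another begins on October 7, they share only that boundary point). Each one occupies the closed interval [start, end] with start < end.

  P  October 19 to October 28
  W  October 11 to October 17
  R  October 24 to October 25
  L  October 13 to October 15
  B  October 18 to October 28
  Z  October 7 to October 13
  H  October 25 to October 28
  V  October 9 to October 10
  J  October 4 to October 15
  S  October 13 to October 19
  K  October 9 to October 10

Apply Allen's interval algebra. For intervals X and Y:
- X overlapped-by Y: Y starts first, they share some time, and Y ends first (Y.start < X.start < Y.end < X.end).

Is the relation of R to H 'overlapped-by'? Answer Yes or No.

R = [October 24, October 25], H = [October 25, October 28].
Actual relation of R to H: meets.
Asked whether 'overlapped-by' holds → No.

No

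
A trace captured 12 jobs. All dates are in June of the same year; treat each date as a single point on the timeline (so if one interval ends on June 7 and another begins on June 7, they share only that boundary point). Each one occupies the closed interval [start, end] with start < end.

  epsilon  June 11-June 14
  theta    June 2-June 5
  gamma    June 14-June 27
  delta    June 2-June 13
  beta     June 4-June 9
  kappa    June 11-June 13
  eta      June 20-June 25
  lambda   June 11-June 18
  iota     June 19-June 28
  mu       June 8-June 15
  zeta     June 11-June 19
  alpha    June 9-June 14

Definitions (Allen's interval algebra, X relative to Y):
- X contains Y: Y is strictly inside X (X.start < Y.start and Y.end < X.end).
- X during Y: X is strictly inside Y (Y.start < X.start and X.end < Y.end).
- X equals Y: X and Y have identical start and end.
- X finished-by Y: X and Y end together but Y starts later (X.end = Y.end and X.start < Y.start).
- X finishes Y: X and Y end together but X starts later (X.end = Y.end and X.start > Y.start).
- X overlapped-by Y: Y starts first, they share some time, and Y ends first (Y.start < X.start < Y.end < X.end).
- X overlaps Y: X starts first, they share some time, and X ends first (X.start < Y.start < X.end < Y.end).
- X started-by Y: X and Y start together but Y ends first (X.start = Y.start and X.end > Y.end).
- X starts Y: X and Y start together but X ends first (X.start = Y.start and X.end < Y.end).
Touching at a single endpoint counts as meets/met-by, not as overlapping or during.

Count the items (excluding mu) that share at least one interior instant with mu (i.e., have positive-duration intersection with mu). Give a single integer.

8

Target mu = [June 8, June 15].
alpha [June 9, June 14] → during → counts.
beta [June 4, June 9] → overlaps → counts.
delta [June 2, June 13] → overlaps → counts.
epsilon [June 11, June 14] → during → counts.
eta [June 20, June 25] → after → no.
gamma [June 14, June 27] → overlapped-by → counts.
iota [June 19, June 28] → after → no.
kappa [June 11, June 13] → during → counts.
lambda [June 11, June 18] → overlapped-by → counts.
theta [June 2, June 5] → before → no.
zeta [June 11, June 19] → overlapped-by → counts.
Total: 8.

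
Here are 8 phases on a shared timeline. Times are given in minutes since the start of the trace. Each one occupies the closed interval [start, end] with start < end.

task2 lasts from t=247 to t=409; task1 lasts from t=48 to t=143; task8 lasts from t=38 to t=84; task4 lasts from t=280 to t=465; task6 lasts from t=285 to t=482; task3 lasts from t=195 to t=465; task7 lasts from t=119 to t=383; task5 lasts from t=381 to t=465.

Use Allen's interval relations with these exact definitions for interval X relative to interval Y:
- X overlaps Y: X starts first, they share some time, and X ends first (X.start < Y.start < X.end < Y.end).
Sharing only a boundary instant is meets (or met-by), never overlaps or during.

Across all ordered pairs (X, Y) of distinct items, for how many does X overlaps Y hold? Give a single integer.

12

Checking all 56 ordered pairs for relation 'overlaps'; matching pairs in alphabetical order:
(task1, task7): task1 overlaps task7 ✓
(task2, task4): task2 overlaps task4 ✓
(task2, task5): task2 overlaps task5 ✓
(task2, task6): task2 overlaps task6 ✓
(task3, task6): task3 overlaps task6 ✓
(task4, task6): task4 overlaps task6 ✓
(task7, task2): task7 overlaps task2 ✓
(task7, task3): task7 overlaps task3 ✓
(task7, task4): task7 overlaps task4 ✓
(task7, task5): task7 overlaps task5 ✓
(task7, task6): task7 overlaps task6 ✓
(task8, task1): task8 overlaps task1 ✓
Count: 12.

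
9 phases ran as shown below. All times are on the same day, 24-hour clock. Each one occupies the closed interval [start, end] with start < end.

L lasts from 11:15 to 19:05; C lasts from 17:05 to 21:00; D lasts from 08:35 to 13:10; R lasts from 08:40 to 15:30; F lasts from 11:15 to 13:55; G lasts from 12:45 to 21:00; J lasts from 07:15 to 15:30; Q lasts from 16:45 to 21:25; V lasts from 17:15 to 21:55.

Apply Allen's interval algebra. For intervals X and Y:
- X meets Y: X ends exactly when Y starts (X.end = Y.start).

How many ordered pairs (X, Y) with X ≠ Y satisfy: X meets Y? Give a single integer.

0

Checking all 72 ordered pairs for relation 'meets'; matching pairs in alphabetical order:
No pair satisfies it.
Count: 0.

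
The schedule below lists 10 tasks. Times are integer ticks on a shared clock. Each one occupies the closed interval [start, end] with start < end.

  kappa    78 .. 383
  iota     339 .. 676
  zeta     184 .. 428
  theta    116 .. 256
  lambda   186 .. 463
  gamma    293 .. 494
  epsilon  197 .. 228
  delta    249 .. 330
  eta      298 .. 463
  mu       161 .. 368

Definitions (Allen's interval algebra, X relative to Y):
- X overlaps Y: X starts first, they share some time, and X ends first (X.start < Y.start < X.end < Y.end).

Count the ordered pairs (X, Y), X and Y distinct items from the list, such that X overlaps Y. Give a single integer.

24

Checking all 90 ordered pairs for relation 'overlaps'; matching pairs in alphabetical order:
(delta, eta): delta overlaps eta ✓
(delta, gamma): delta overlaps gamma ✓
(eta, iota): eta overlaps iota ✓
(gamma, iota): gamma overlaps iota ✓
(kappa, eta): kappa overlaps eta ✓
(kappa, gamma): kappa overlaps gamma ✓
(kappa, iota): kappa overlaps iota ✓
(kappa, lambda): kappa overlaps lambda ✓
(kappa, zeta): kappa overlaps zeta ✓
(lambda, gamma): lambda overlaps gamma ✓
(lambda, iota): lambda overlaps iota ✓
(mu, eta): mu overlaps eta ✓
(mu, gamma): mu overlaps gamma ✓
(mu, iota): mu overlaps iota ✓
(mu, lambda): mu overlaps lambda ✓
(mu, zeta): mu overlaps zeta ✓
(theta, delta): theta overlaps delta ✓
(theta, lambda): theta overlaps lambda ✓
(theta, mu): theta overlaps mu ✓
(theta, zeta): theta overlaps zeta ✓
(zeta, eta): zeta overlaps eta ✓
(zeta, gamma): zeta overlaps gamma ✓
(zeta, iota): zeta overlaps iota ✓
(zeta, lambda): zeta overlaps lambda ✓
Count: 24.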